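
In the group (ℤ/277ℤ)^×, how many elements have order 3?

2

φ(277) = 277 − 1 = 276 = 2^2 · 3 · 23.
In a cyclic group of order 276, there are φ(d) elements of order d for each divisor d of 276, and zero for non-divisors.
3 | 276, and φ(3) = 3 − 1 = 2.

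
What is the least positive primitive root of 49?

3

φ(49) = φ(7^2) = 7·(7−1) = 42 = 2 · 3 · 7.
Test candidates g = 2, 3, … against the prime factors q ∈ {2, 3, 7} of φ(49): g is a generator iff g^(42/q) ≢ 1 for every such q.
g = 2: 2^21 ≡ 1 — hits 1, so not a primitive root.
g = 3: 3^21 ≡ 48; 3^14 ≡ 30; 3^6 ≡ 43 — none is 1, so 3 is a primitive root.
So 3 is the smallest generator of (Z/49Z)^×.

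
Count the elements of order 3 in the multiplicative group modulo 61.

φ(61) = 61 − 1 = 60 = 2^2 · 3 · 5.
Since (Z/61Z)^× is cyclic of order 60, the number of elements of order d is φ(d) when d | 60 and 0 otherwise.
3 | 60, and φ(3) = 3 − 1 = 2.

2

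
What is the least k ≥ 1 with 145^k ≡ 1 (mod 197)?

By Lagrange's theorem, ord_197(145) divides φ(197) = 197 − 1 = 196 = 2^2 · 7^2.
Divisors of 196: 1, 2, 4, 7, 14, 28, 49, 98, 196.
Compute 145^d (mod 197) for the divisors d until we hit 1:
145^1 ≡ 145 (mod 197)
145^2 ≡ 143 (mod 197)
145^4 ≡ 158 (mod 197)
145^7 ≡ 20 (mod 197)
145^14 ≡ 6 (mod 197)
145^28 ≡ 36 (mod 197)
145^49 ≡ 183 (mod 197)
145^98 ≡ 196 (mod 197)
145^196 ≡ 1 (mod 197) ✓
So ord_197(145) = 196.

196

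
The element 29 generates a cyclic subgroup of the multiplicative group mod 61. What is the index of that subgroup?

By Lagrange's theorem, ord_61(29) divides φ(61) = 61 − 1 = 60 = 2^2 · 3 · 5.
Divisors of 60: 1, 2, 3, 4, 5, 6, 10, 12, 15, 20, 30, 60.
Check 29^d mod 61 for each divisor in increasing order:
29^1 ≡ 29 (mod 61)
29^2 ≡ 48 (mod 61)
29^3 ≡ 50 (mod 61)
29^4 ≡ 47 (mod 61)
29^5 ≡ 21 (mod 61)
29^6 ≡ 60 (mod 61)
29^10 ≡ 14 (mod 61)
29^12 ≡ 1 (mod 61) ✓
So ord_61(29) = 12, hence |⟨29⟩| = 12.
Index = |(Z/61Z)^×| / |⟨29⟩| = 60 / 12 = 5.

5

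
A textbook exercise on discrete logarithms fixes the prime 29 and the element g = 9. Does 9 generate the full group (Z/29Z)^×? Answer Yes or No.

No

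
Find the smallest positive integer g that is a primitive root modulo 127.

φ(127) = 127 − 1 = 126 = 2 · 3^2 · 7.
Test candidates g = 2, 3, … against the prime factors q ∈ {2, 3, 7} of φ(127): g is a generator iff g^(126/q) ≢ 1 for every such q.
g = 2: 2^63 ≡ 1 — hits 1, so not a primitive root.
g = 3: 3^63 ≡ 126; 3^42 ≡ 107; 3^18 ≡ 4 — none is 1, so 3 is a primitive root.
The smallest primitive root modulo 127 is 3.

3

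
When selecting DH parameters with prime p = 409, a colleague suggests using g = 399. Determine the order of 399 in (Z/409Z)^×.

ord(399) | φ(409) = 409 − 1 = 408 = 2^3 · 3 · 17.
Divisors of 408: 1, 2, 3, 4, 6, 8, 12, 17, 24, 34, 51, 68, 102, 136, 204, 408.
Compute 399^d (mod 409) for the divisors d until we hit 1:
399^1 ≡ 399 (mod 409)
399^2 ≡ 100 (mod 409)
399^3 ≡ 227 (mod 409)
399^4 ≡ 184 (mod 409)
399^6 ≡ 404 (mod 409)
399^8 ≡ 318 (mod 409)
399^12 ≡ 25 (mod 409)
399^17 ≡ 217 (mod 409)
399^24 ≡ 216 (mod 409)
399^34 ≡ 54 (mod 409)
399^51 ≡ 266 (mod 409)
399^68 ≡ 53 (mod 409)
399^102 ≡ 408 (mod 409)
399^136 ≡ 355 (mod 409)
399^204 ≡ 1 (mod 409) ✓
Therefore the multiplicative order of 399 modulo 409 is 204.

204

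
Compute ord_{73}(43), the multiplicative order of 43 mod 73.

Since 43 ∈ (Z/73Z)^×, its order divides φ(73) = 73 − 1 = 72 = 2^3 · 3^2.
Divisors of 72: 1, 2, 3, 4, 6, 8, 9, 12, 18, 24, 36, 72.
Compute 43^d (mod 73) for the divisors d until we hit 1:
43^1 ≡ 43
43^2 ≡ 24
43^3 ≡ 10
43^4 ≡ 65
43^6 ≡ 27
43^8 ≡ 64
43^9 ≡ 51
43^12 ≡ 72
43^18 ≡ 46
43^24 ≡ 1
The smallest such exponent is 24, so the order of 43 is 24.

24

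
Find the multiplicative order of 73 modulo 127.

By Lagrange's theorem, ord_127(73) divides φ(127) = 127 − 1 = 126 = 2 · 3^2 · 7.
Divisors of 126: 1, 2, 3, 6, 7, 9, 14, 18, 21, 42, 63, 126.
Evaluate successive powers at the divisors of 126:
73^1 ≡ 73 (mod 127)
73^2 ≡ 122 (mod 127)
73^3 ≡ 16 (mod 127)
73^6 ≡ 2 (mod 127)
73^7 ≡ 19 (mod 127)
73^9 ≡ 32 (mod 127)
73^14 ≡ 107 (mod 127)
73^18 ≡ 8 (mod 127)
73^21 ≡ 1 (mod 127) ✓
Therefore the multiplicative order of 73 modulo 127 is 21.

21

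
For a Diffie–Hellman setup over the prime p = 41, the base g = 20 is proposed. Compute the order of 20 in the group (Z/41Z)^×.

20

By Lagrange's theorem, ord_41(20) divides φ(41) = 41 − 1 = 40 = 2^3 · 5.
Divisors of 40: 1, 2, 4, 5, 8, 10, 20, 40.
Compute 20^d (mod 41) for the divisors d until we hit 1:
20^1 ≡ 20
20^2 ≡ 31
20^4 ≡ 18
20^5 ≡ 32
20^8 ≡ 37
20^10 ≡ 40
20^20 ≡ 1
So ord_41(20) = 20.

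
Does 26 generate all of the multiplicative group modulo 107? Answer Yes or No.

Yes

φ(107) = 107 − 1 = 106 = 2 · 53.
Test 26^(106/q) mod 107 for each prime factor q of 106:
26^53 ≡ 106 (mod 107)  [q = 2: ≢ 1 ✓]
26^2 ≡ 34 (mod 107)  [q = 53: ≢ 1 ✓]
All checks pass, so 26 has order 106 and is a primitive root modulo 107.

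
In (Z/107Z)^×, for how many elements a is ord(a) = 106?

52

φ(107) = 107 − 1 = 106 = 2 · 53.
In a cyclic group of order 106, there are φ(d) elements of order d for each divisor d of 106, and zero for non-divisors.
106 = 2 · 53 divides 106, and φ(106) = 52.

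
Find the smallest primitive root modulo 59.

2

φ(59) = 59 − 1 = 58 = 2 · 29.
Test candidates g = 2, 3, … against the prime factors q ∈ {2, 29} of φ(59): g is a generator iff g^(58/q) ≢ 1 for every such q.
g = 2: 2^29 ≡ 58; 2^2 ≡ 4 — none is 1, so 2 is a primitive root.
Hence the least primitive root of 59 is 2.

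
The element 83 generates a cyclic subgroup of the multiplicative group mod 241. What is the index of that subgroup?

4

The order of 83 must divide φ(241) = 241 − 1 = 240 = 2^4 · 3 · 5.
Divisors of 240: 1, 2, 3, 4, 5, 6, 8, 10, 12, 15, 16, 20, 24, 30, 40, 48, 60, 80, 120, 240.
Compute 83^d (mod 241) for the divisors d until we hit 1:
83^1 ≡ 83
83^2 ≡ 141
83^3 ≡ 135
83^4 ≡ 119
83^5 ≡ 237
83^6 ≡ 150
83^8 ≡ 183
83^10 ≡ 16
83^12 ≡ 87
83^15 ≡ 177
83^16 ≡ 231
83^20 ≡ 15
83^24 ≡ 98
83^30 ≡ 240
83^40 ≡ 225
83^48 ≡ 205
83^60 ≡ 1
So ord_241(83) = 60, hence |⟨83⟩| = 60.
The index is φ(241) / ord(83) = 240 / 60 = 4.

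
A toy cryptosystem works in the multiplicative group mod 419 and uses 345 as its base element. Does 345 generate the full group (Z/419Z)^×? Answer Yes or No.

No

φ(419) = 419 − 1 = 418 = 2 · 11 · 19.
Test 345^(418/q) mod 419 for each prime factor q of 418:
345^209 ≡ 1 (mod 419)  [q = 2: ≡ 1 ✗]
345^38 ≡ 129 (mod 419)  [q = 11: ≢ 1 ✓]
345^22 ≡ 343 (mod 419)  [q = 19: ≢ 1 ✓]
345^209 ≡ 1 shows ord(345) | 209, strictly less than φ(419); not a primitive root.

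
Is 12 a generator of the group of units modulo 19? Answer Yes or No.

No

φ(19) = 19 − 1 = 18 = 2 · 3^2.
An element g generates (Z/19Z)^× iff g^(18/q) ≢ 1 (mod 19) for each prime q ∈ {2, 3}.
12^9 ≡ 18 (mod 19)  [q = 2: ≢ 1 ✓]
12^6 ≡ 1 (mod 19)  [q = 3: ≡ 1 ✗]
Since 12^6 ≡ 1, the order of 12 divides 6 < 18, so 12 is not a primitive root.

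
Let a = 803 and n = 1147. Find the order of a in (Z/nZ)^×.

15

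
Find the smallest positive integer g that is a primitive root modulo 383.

φ(383) = 383 − 1 = 382 = 2 · 191.
Test candidates g = 2, 3, … against the prime factors q ∈ {2, 191} of φ(383): g is a generator iff g^(382/q) ≢ 1 for every such q.
g = 2: 2^191 ≡ 1 — hits 1, so not a primitive root.
g = 3: 3^191 ≡ 1 — hits 1, so not a primitive root.
g = 4: 4^191 ≡ 1 — hits 1, so not a primitive root.
g = 5: 5^191 ≡ 382; 5^2 ≡ 25 — none is 1, so 5 is a primitive root.
So 5 is the smallest generator of (Z/383Z)^×.

5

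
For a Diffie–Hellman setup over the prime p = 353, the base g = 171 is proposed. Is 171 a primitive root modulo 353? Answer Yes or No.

φ(353) = 353 − 1 = 352 = 2^5 · 11.
It suffices to check that the order of 171 is not a proper divisor of 352: compute 171^(352/q) for q ∈ {2, 11}.
171^176 ≡ 1 (mod 353)  [q = 2: ≡ 1 ✗]
171^32 ≡ 217 (mod 353)  [q = 11: ≢ 1 ✓]
171^176 ≡ 1 shows ord(171) | 176, strictly less than φ(353); not a primitive root.

No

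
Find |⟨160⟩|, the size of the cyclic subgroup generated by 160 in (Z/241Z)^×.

The order of 160 must divide φ(241) = 241 − 1 = 240 = 2^4 · 3 · 5.
Divisors of 240: 1, 2, 3, 4, 5, 6, 8, 10, 12, 15, 16, 20, 24, 30, 40, 48, 60, 80, 120, 240.
Check 160^d mod 241 for each divisor in increasing order:
160^1 ≡ 160
160^2 ≡ 54
160^3 ≡ 205
160^4 ≡ 24
160^5 ≡ 225
160^6 ≡ 91
160^8 ≡ 94
160^10 ≡ 15
160^12 ≡ 87
160^15 ≡ 1
Hence ord(160) = 15.

15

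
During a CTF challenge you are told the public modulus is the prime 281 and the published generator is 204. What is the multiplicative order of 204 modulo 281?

56

Since 204 ∈ (Z/281Z)^×, its order divides φ(281) = 281 − 1 = 280 = 2^3 · 5 · 7.
Divisors of 280: 1, 2, 4, 5, 7, 8, 10, 14, 20, 28, 35, 40, 56, 70, 140, 280.
Test each divisor d:
204^1 ≡ 204 (mod 281)
204^2 ≡ 28 (mod 281)
204^4 ≡ 222 (mod 281)
204^5 ≡ 47 (mod 281)
204^7 ≡ 192 (mod 281)
204^8 ≡ 109 (mod 281)
204^10 ≡ 242 (mod 281)
204^14 ≡ 53 (mod 281)
204^20 ≡ 116 (mod 281)
204^28 ≡ 280 (mod 281)
204^35 ≡ 89 (mod 281)
204^40 ≡ 249 (mod 281)
204^56 ≡ 1 (mod 281) ✓
So ord_281(204) = 56.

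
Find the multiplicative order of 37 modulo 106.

26

Since 37 ∈ (Z/106Z)^×, its order divides φ(106) = φ(2)·φ(53) = 1·52 = 52 = 2^2 · 13.
Divisors of 52: 1, 2, 4, 13, 26, 52.
Evaluate successive powers at the divisors of 52:
37^1 ≡ 37
37^2 ≡ 97
37^4 ≡ 81
37^13 ≡ 105
37^26 ≡ 1
The smallest such exponent is 26, so the order of 37 is 26.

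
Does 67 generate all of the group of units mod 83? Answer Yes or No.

Yes

φ(83) = 83 − 1 = 82 = 2 · 41.
It suffices to check that the order of 67 is not a proper divisor of 82: compute 67^(82/q) for q ∈ {2, 41}.
67^41 ≡ 82 (mod 83)  [q = 2: ≢ 1 ✓]
67^2 ≡ 7 (mod 83)  [q = 41: ≢ 1 ✓]
All checks pass, so 67 has order 82 and is a primitive root modulo 83.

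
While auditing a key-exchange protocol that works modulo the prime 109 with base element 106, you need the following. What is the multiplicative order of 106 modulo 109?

By Lagrange's theorem, ord_109(106) divides φ(109) = 109 − 1 = 108 = 2^2 · 3^3.
Divisors of 108: 1, 2, 3, 4, 6, 9, 12, 18, 27, 36, 54, 108.
Evaluate successive powers at the divisors of 108:
106^1 ≡ 106 (mod 109)
106^2 ≡ 9 (mod 109)
106^3 ≡ 82 (mod 109)
106^4 ≡ 81 (mod 109)
106^6 ≡ 75 (mod 109)
106^9 ≡ 46 (mod 109)
106^12 ≡ 66 (mod 109)
106^18 ≡ 45 (mod 109)
106^27 ≡ 108 (mod 109)
106^36 ≡ 63 (mod 109)
106^54 ≡ 1 (mod 109) ✓
Hence ord(106) = 54.

54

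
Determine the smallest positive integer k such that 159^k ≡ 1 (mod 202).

By Lagrange's theorem, ord_202(159) divides φ(202) = φ(2)·φ(101) = 1·100 = 100 = 2^2 · 5^2.
Divisors of 100: 1, 2, 4, 5, 10, 20, 25, 50, 100.
Compute 159^d (mod 202) for the divisors d until we hit 1:
159^1 ≡ 159 (mod 202)
159^2 ≡ 31 (mod 202)
159^4 ≡ 153 (mod 202)
159^5 ≡ 87 (mod 202)
159^10 ≡ 95 (mod 202)
159^20 ≡ 137 (mod 202)
159^25 ≡ 1 (mod 202) ✓
So ord_202(159) = 25.

25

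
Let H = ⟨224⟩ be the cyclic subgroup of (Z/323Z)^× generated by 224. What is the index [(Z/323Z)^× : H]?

2

ord(224) | φ(323) = φ(17·19) = (17−1)·(19−1) = 16·18 = 288 = 2^5 · 3^2.
Divisors of 288: 1, 2, 3, 4, 6, 8, 9, 12, 16, 18, 24, 32, 36, 48, 72, 96, 144, 288.
Evaluate successive powers at the divisors of 288:
224^1 ≡ 224
224^2 ≡ 111
224^3 ≡ 316
224^4 ≡ 47
224^6 ≡ 49
224^8 ≡ 271
224^9 ≡ 303
224^12 ≡ 140
224^16 ≡ 120
224^18 ≡ 77
224^24 ≡ 220
224^32 ≡ 188
224^36 ≡ 115
224^48 ≡ 273
224^72 ≡ 305
224^96 ≡ 239
224^144 ≡ 1
So ord_323(224) = 144, hence |⟨224⟩| = 144.
The index is φ(323) / ord(224) = 288 / 144 = 2.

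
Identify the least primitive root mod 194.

φ(194) = φ(2)·φ(97) = 1·96 = 96 = 2^5 · 3.
Test candidates g = 2, 3, … against the prime factors q ∈ {2, 3} of φ(194): g is a generator iff g^(96/q) ≢ 1 for every such q.
g = 2: gcd(2, 194) = 2 > 1, not a unit — skip.
g = 3: 3^48 ≡ 1 — hits 1, so not a primitive root.
g = 4: gcd(4, 194) = 2 > 1, not a unit — skip.
g = 5: 5^48 ≡ 193; 5^32 ≡ 35 — none is 1, so 5 is a primitive root.
So 5 is the smallest generator of (Z/194Z)^×.

5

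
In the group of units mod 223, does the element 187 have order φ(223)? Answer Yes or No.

Yes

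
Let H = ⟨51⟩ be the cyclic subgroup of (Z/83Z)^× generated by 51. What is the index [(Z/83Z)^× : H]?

The order of 51 must divide φ(83) = 83 − 1 = 82 = 2 · 41.
Divisors of 82: 1, 2, 41, 82.
Compute 51^d (mod 83) for the divisors d until we hit 1:
51^1 ≡ 51 (mod 83)
51^2 ≡ 28 (mod 83)
51^41 ≡ 1 (mod 83) ✓
The order of 51 is 41, so the subgroup it generates has 41 elements.
[(Z/83Z)^× : ⟨51⟩] = 82/41 = 2.

2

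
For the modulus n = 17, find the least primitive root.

3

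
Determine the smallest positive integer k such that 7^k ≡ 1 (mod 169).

156

By Lagrange's theorem, ord_169(7) divides φ(169) = φ(13^2) = 13·(13−1) = 156 = 2^2 · 3 · 13.
Divisors of 156: 1, 2, 3, 4, 6, 12, 13, 26, 39, 52, 78, 156.
Evaluate successive powers at the divisors of 156:
7^1 ≡ 7
7^2 ≡ 49
7^3 ≡ 5
7^4 ≡ 35
7^6 ≡ 25
7^12 ≡ 118
7^13 ≡ 150
7^26 ≡ 23
7^39 ≡ 70
7^52 ≡ 22
7^78 ≡ 168
7^156 ≡ 1
Hence ord(7) = 156.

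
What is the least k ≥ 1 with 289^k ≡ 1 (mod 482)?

40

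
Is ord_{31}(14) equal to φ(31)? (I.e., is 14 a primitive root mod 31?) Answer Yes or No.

No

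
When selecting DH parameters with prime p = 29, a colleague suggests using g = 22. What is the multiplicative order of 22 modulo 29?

14

Since 22 ∈ (Z/29Z)^×, its order divides φ(29) = 29 − 1 = 28 = 2^2 · 7.
Divisors of 28: 1, 2, 4, 7, 14, 28.
Check 22^d mod 29 for each divisor in increasing order:
22^1 ≡ 22 (mod 29)
22^2 ≡ 20 (mod 29)
22^4 ≡ 23 (mod 29)
22^7 ≡ 28 (mod 29)
22^14 ≡ 1 (mod 29) ✓
So ord_29(22) = 14.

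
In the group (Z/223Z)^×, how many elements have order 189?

0

φ(223) = 223 − 1 = 222 = 2 · 3 · 37.
(Z/223Z)^× is cyclic (|G| = 222); a cyclic group of order m has exactly φ(d) elements of each order d | m, and none otherwise.
189 does not divide 222, so no element of (Z/223Z)^× has order 189.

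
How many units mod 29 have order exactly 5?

φ(29) = 29 − 1 = 28 = 2^2 · 7.
In a cyclic group of order 28, there are φ(d) elements of order d for each divisor d of 28, and zero for non-divisors.
5 does not divide 28, so no element of (Z/29Z)^× has order 5.

0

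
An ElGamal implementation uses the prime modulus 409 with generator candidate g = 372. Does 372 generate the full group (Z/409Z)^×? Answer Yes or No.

φ(409) = 409 − 1 = 408 = 2^3 · 3 · 17.
An element g generates (Z/409Z)^× iff g^(408/q) ≢ 1 (mod 409) for each prime q ∈ {2, 3, 17}.
372^204 ≡ 408 (mod 409)  [q = 2: ≢ 1 ✓]
372^136 ≡ 355 (mod 409)  [q = 3: ≢ 1 ✓]
372^24 ≡ 345 (mod 409)  [q = 17: ≢ 1 ✓]
Every test exponent gives a nontrivial residue, hence 372 generates the full group.

Yes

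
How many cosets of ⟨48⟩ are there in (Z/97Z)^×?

By Lagrange's theorem, ord_97(48) divides φ(97) = 97 − 1 = 96 = 2^5 · 3.
Divisors of 96: 1, 2, 3, 4, 6, 8, 12, 16, 24, 32, 48, 96.
Test each divisor d:
48^1 ≡ 48 (mod 97)
48^2 ≡ 73 (mod 97)
48^3 ≡ 12 (mod 97)
48^4 ≡ 91 (mod 97)
48^6 ≡ 47 (mod 97)
48^8 ≡ 36 (mod 97)
48^12 ≡ 75 (mod 97)
48^16 ≡ 35 (mod 97)
48^24 ≡ 96 (mod 97)
48^32 ≡ 61 (mod 97)
48^48 ≡ 1 (mod 97) ✓
Thus |⟨48⟩| = ord(48) = 48.
The index is φ(97) / ord(48) = 96 / 48 = 2.

2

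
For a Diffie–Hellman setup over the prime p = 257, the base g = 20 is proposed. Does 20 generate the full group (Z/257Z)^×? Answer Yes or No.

Yes

φ(257) = 257 − 1 = 256 = 2^8.
It suffices to check that the order of 20 is not a proper divisor of 256: compute 20^(256/q) for q ∈ {2}.
20^128 ≡ 256 (mod 257)  [q = 2: ≢ 1 ✓]
None equal 1, so ord_257(20) = 256: 20 is a primitive root.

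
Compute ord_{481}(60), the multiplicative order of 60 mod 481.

12

ord(60) | φ(481) = φ(13·37) = (13−1)·(37−1) = 12·36 = 432 = 2^4 · 3^3.
Divisors of 432: 1, 2, 3, 4, 6, 8, 9, 12, 16, 18, 24, 27, 36, 48, 54, 72, 108, 144, 216, 432.
Evaluate successive powers at the divisors of 432:
60^1 ≡ 60 (mod 481)
60^2 ≡ 233 (mod 481)
60^3 ≡ 31 (mod 481)
60^4 ≡ 417 (mod 481)
60^6 ≡ 480 (mod 481)
60^8 ≡ 248 (mod 481)
60^9 ≡ 450 (mod 481)
60^12 ≡ 1 (mod 481) ✓
Hence ord(60) = 12.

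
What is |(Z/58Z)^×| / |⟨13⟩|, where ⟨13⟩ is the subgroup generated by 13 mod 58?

2

ord(13) | φ(58) = φ(2)·φ(29) = 1·28 = 28 = 2^2 · 7.
Divisors of 28: 1, 2, 4, 7, 14, 28.
Evaluate successive powers at the divisors of 28:
13^1 ≡ 13
13^2 ≡ 53
13^4 ≡ 25
13^7 ≡ 57
13^14 ≡ 1
The order of 13 is 14, so the subgroup it generates has 14 elements.
The index is φ(58) / ord(13) = 28 / 14 = 2.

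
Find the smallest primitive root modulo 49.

3

φ(49) = φ(7^2) = 7·(7−1) = 42 = 2 · 3 · 7.
g is a primitive root iff g^(42/q) ≢ 1 (mod 49) for each prime q ∈ {2, 3, 7}.
g = 2: 2^21 ≡ 1 — hits 1, so not a primitive root.
g = 3: 3^21 ≡ 48; 3^14 ≡ 30; 3^6 ≡ 43 — none is 1, so 3 is a primitive root.
So 3 is the smallest generator of (Z/49Z)^×.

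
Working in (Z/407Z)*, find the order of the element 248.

30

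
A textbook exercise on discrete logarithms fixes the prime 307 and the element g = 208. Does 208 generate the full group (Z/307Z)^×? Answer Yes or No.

Yes

φ(307) = 307 − 1 = 306 = 2 · 3^2 · 17.
It suffices to check that the order of 208 is not a proper divisor of 306: compute 208^(306/q) for q ∈ {2, 3, 17}.
208^153 ≡ 306 (mod 307)  [q = 2: ≢ 1 ✓]
208^102 ≡ 289 (mod 307)  [q = 3: ≢ 1 ✓]
208^18 ≡ 304 (mod 307)  [q = 17: ≢ 1 ✓]
None equal 1, so ord_307(208) = 306: 208 is a primitive root.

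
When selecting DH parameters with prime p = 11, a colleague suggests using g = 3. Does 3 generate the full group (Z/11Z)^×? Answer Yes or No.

No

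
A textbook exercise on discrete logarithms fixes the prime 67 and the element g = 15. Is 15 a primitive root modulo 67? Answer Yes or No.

φ(67) = 67 − 1 = 66 = 2 · 3 · 11.
15 is a primitive root mod 67 iff 15^(φ(67)/q) ≢ 1 for every prime q | φ(67), i.e. q ∈ {2, 3, 11}.
15^33 ≡ 1 (mod 67)  [q = 2: ≡ 1 ✗]
15^22 ≡ 1 (mod 67)  [q = 3: ≡ 1 ✗]
15^6 ≡ 22 (mod 67)  [q = 11: ≢ 1 ✓]
Since 15^33 ≡ 1, the order of 15 divides 33 < 66, so 15 is not a primitive root.

No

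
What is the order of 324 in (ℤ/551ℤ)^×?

14

ord(324) | φ(551) = φ(19·29) = (19−1)·(29−1) = 18·28 = 504 = 2^3 · 3^2 · 7.
Divisors of 504: 1, 2, 3, 4, 6, 7, 8, 9, 12, 14, 18, 21, 24, 28, 36, 42, 56, 63, 72, 84, 126, 168, 252, 504.
Compute 324^d (mod 551) for the divisors d until we hit 1:
324^1 ≡ 324
324^2 ≡ 286
324^3 ≡ 96
324^4 ≡ 248
324^6 ≡ 400
324^7 ≡ 115
324^8 ≡ 343
324^9 ≡ 381
324^12 ≡ 210
324^14 ≡ 1
So ord_551(324) = 14.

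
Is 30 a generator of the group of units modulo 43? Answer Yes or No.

Yes

φ(43) = 43 − 1 = 42 = 2 · 3 · 7.
Test 30^(42/q) mod 43 for each prime factor q of 42:
30^21 ≡ 42 (mod 43)  [q = 2: ≢ 1 ✓]
30^14 ≡ 6 (mod 43)  [q = 3: ≢ 1 ✓]
30^6 ≡ 16 (mod 43)  [q = 7: ≢ 1 ✓]
Every test exponent gives a nontrivial residue, hence 30 generates the full group.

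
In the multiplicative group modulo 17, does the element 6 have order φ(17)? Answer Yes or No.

Yes

φ(17) = 17 − 1 = 16 = 2^4.
Test 6^(16/q) mod 17 for each prime factor q of 16:
6^8 ≡ 16 (mod 17)  [q = 2: ≢ 1 ✓]
Every test exponent gives a nontrivial residue, hence 6 generates the full group.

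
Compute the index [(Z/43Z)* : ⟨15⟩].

2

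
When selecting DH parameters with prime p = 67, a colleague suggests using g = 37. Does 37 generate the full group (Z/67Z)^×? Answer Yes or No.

No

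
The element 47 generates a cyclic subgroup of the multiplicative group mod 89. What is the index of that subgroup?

2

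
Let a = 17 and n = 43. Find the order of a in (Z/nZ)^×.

The order of 17 must divide φ(43) = 43 − 1 = 42 = 2 · 3 · 7.
Divisors of 42: 1, 2, 3, 6, 7, 14, 21, 42.
Check 17^d mod 43 for each divisor in increasing order:
17^1 ≡ 17 (mod 43)
17^2 ≡ 31 (mod 43)
17^3 ≡ 11 (mod 43)
17^6 ≡ 35 (mod 43)
17^7 ≡ 36 (mod 43)
17^14 ≡ 6 (mod 43)
17^21 ≡ 1 (mod 43) ✓
The smallest such exponent is 21, so the order of 17 is 21.

21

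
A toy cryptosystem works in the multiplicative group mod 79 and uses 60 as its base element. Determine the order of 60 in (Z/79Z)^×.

78

By Lagrange's theorem, ord_79(60) divides φ(79) = 79 − 1 = 78 = 2 · 3 · 13.
Divisors of 78: 1, 2, 3, 6, 13, 26, 39, 78.
Test each divisor d:
60^1 ≡ 60 (mod 79)
60^2 ≡ 45 (mod 79)
60^3 ≡ 14 (mod 79)
60^6 ≡ 38 (mod 79)
60^13 ≡ 56 (mod 79)
60^26 ≡ 55 (mod 79)
60^39 ≡ 78 (mod 79)
60^78 ≡ 1 (mod 79) ✓
So ord_79(60) = 78.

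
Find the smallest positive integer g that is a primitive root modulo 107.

2

φ(107) = 107 − 1 = 106 = 2 · 53.
g is a primitive root iff g^(106/q) ≢ 1 (mod 107) for each prime q ∈ {2, 53}.
g = 2: 2^53 ≡ 106; 2^2 ≡ 4 — none is 1, so 2 is a primitive root.
So 2 is the smallest generator of (Z/107Z)^×.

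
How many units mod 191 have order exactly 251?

0

φ(191) = 191 − 1 = 190 = 2 · 5 · 19.
In a cyclic group of order 190, there are φ(d) elements of order d for each divisor d of 190, and zero for non-divisors.
Since 251 ∤ 190, the count is 0.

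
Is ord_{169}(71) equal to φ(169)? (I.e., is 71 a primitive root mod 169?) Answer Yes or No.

Yes

φ(169) = φ(13^2) = 13·(13−1) = 156 = 2^2 · 3 · 13.
It suffices to check that the order of 71 is not a proper divisor of 156: compute 71^(156/q) for q ∈ {2, 3, 13}.
71^78 ≡ 168 (mod 169)  [q = 2: ≢ 1 ✓]
71^52 ≡ 22 (mod 169)  [q = 3: ≢ 1 ✓]
71^12 ≡ 105 (mod 169)  [q = 13: ≢ 1 ✓]
All checks pass, so 71 has order 156 and is a primitive root modulo 169.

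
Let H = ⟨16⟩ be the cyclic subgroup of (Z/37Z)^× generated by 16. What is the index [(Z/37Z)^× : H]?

4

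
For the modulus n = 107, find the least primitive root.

2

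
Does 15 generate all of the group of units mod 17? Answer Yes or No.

No

φ(17) = 17 − 1 = 16 = 2^4.
An element g generates (Z/17Z)^× iff g^(16/q) ≢ 1 (mod 17) for each prime q ∈ {2}.
15^8 ≡ 1 (mod 17)  [q = 2: ≡ 1 ✗]
The check at q = 2 fails, so 15 generates a proper subgroup.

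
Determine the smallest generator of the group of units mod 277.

5

φ(277) = 277 − 1 = 276 = 2^2 · 3 · 23.
Test candidates g = 2, 3, … against the prime factors q ∈ {2, 3, 23} of φ(277): g is a generator iff g^(276/q) ≢ 1 for every such q.
g = 2: 2^138 ≡ 276; 2^92 ≡ 1 — hits 1, so not a primitive root.
g = 3: 3^138 ≡ 1 — hits 1, so not a primitive root.
g = 4: 4^138 ≡ 1 — hits 1, so not a primitive root.
g = 5: 5^138 ≡ 276; 5^92 ≡ 116; 5^12 ≡ 27 — none is 1, so 5 is a primitive root.
The smallest primitive root modulo 277 is 5.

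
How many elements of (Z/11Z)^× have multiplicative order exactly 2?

1

φ(11) = 11 − 1 = 10 = 2 · 5.
(Z/11Z)^× is cyclic (|G| = 10); a cyclic group of order m has exactly φ(d) elements of each order d | m, and none otherwise.
2 | 10, and φ(2) = 2 − 1 = 1.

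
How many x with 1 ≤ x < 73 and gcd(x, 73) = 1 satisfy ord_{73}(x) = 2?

φ(73) = 73 − 1 = 72 = 2^3 · 3^2.
In a cyclic group of order 72, there are φ(d) elements of order d for each divisor d of 72, and zero for non-divisors.
2 | 72, and φ(2) = 2 − 1 = 1.

1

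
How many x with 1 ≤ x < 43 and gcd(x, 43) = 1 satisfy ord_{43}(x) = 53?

0

φ(43) = 43 − 1 = 42 = 2 · 3 · 7.
(Z/43Z)^× is cyclic (|G| = 42); a cyclic group of order m has exactly φ(d) elements of each order d | m, and none otherwise.
Since 53 ∤ 42, the count is 0.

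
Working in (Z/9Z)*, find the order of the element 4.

3

ord(4) | φ(9) = φ(3^2) = 3·(3−1) = 6 = 2 · 3.
Divisors of 6: 1, 2, 3, 6.
Evaluate successive powers at the divisors of 6:
4^1 ≡ 4
4^2 ≡ 7
4^3 ≡ 1
The smallest such exponent is 3, so the order of 4 is 3.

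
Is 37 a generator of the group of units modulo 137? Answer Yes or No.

No

φ(137) = 137 − 1 = 136 = 2^3 · 17.
An element g generates (Z/137Z)^× iff g^(136/q) ≢ 1 (mod 137) for each prime q ∈ {2, 17}.
37^68 ≡ 1 (mod 137)  [q = 2: ≡ 1 ✗]
37^8 ≡ 1 (mod 137)  [q = 17: ≡ 1 ✗]
Since 37^68 ≡ 1, the order of 37 divides 68 < 136, so 37 is not a primitive root.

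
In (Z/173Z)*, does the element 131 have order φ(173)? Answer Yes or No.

Yes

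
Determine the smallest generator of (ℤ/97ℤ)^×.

φ(97) = 97 − 1 = 96 = 2^5 · 3.
g is a primitive root iff g^(96/q) ≢ 1 (mod 97) for each prime q ∈ {2, 3}.
g = 2: 2^48 ≡ 1 — hits 1, so not a primitive root.
g = 3: 3^48 ≡ 1 — hits 1, so not a primitive root.
g = 4: 4^48 ≡ 1 — hits 1, so not a primitive root.
g = 5: 5^48 ≡ 96; 5^32 ≡ 35 — none is 1, so 5 is a primitive root.
Hence the least primitive root of 97 is 5.

5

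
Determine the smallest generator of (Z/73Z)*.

φ(73) = 73 − 1 = 72 = 2^3 · 3^2.
g is a primitive root iff g^(72/q) ≢ 1 (mod 73) for each prime q ∈ {2, 3}.
g = 2: 2^36 ≡ 1 — hits 1, so not a primitive root.
g = 3: 3^36 ≡ 1 — hits 1, so not a primitive root.
g = 4: 4^36 ≡ 1 — hits 1, so not a primitive root.
g = 5: 5^36 ≡ 72; 5^24 ≡ 8 — none is 1, so 5 is a primitive root.
Hence the least primitive root of 73 is 5.

5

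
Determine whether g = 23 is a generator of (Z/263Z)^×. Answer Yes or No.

φ(263) = 263 − 1 = 262 = 2 · 131.
Test 23^(262/q) mod 263 for each prime factor q of 262:
23^131 ≡ 1 (mod 263)  [q = 2: ≡ 1 ✗]
23^2 ≡ 3 (mod 263)  [q = 131: ≢ 1 ✓]
The check at q = 2 fails, so 23 generates a proper subgroup.

No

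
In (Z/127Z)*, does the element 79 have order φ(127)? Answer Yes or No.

φ(127) = 127 − 1 = 126 = 2 · 3^2 · 7.
Test 79^(126/q) mod 127 for each prime factor q of 126:
79^63 ≡ 1 (mod 127)  [q = 2: ≡ 1 ✗]
79^42 ≡ 107 (mod 127)  [q = 3: ≢ 1 ✓]
79^18 ≡ 16 (mod 127)  [q = 7: ≢ 1 ✓]
Since 79^63 ≡ 1, the order of 79 divides 63 < 126, so 79 is not a primitive root.

No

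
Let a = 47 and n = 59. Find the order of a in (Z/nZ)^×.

The order of 47 must divide φ(59) = 59 − 1 = 58 = 2 · 29.
Divisors of 58: 1, 2, 29, 58.
Evaluate successive powers at the divisors of 58:
47^1 ≡ 47 (mod 59)
47^2 ≡ 26 (mod 59)
47^29 ≡ 58 (mod 59)
47^58 ≡ 1 (mod 59) ✓
The smallest such exponent is 58, so the order of 47 is 58.

58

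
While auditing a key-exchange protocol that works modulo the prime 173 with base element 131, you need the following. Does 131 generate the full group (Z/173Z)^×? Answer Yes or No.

φ(173) = 173 − 1 = 172 = 2^2 · 43.
An element g generates (Z/173Z)^× iff g^(172/q) ≢ 1 (mod 173) for each prime q ∈ {2, 43}.
131^86 ≡ 172 (mod 173)  [q = 2: ≢ 1 ✓]
131^4 ≡ 118 (mod 173)  [q = 43: ≢ 1 ✓]
Every test exponent gives a nontrivial residue, hence 131 generates the full group.

Yes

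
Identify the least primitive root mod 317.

2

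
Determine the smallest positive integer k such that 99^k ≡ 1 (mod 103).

Since 99 ∈ (Z/103Z)^×, its order divides φ(103) = 103 − 1 = 102 = 2 · 3 · 17.
Divisors of 102: 1, 2, 3, 6, 17, 34, 51, 102.
Test each divisor d:
99^1 ≡ 99
99^2 ≡ 16
99^3 ≡ 39
99^6 ≡ 79
99^17 ≡ 57
99^34 ≡ 56
99^51 ≡ 102
99^102 ≡ 1
The smallest such exponent is 102, so the order of 99 is 102.

102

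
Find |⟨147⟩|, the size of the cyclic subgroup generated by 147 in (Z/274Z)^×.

8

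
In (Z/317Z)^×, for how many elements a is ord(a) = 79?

φ(317) = 317 − 1 = 316 = 2^2 · 79.
In a cyclic group of order 316, there are φ(d) elements of order d for each divisor d of 316, and zero for non-divisors.
79 | 316, and φ(79) = 79 − 1 = 78.

78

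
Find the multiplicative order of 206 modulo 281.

280

ord(206) | φ(281) = 281 − 1 = 280 = 2^3 · 5 · 7.
Divisors of 280: 1, 2, 4, 5, 7, 8, 10, 14, 20, 28, 35, 40, 56, 70, 140, 280.
Evaluate successive powers at the divisors of 280:
206^1 ≡ 206
206^2 ≡ 5
206^4 ≡ 25
206^5 ≡ 92
206^7 ≡ 179
206^8 ≡ 63
206^10 ≡ 34
206^14 ≡ 7
206^20 ≡ 32
206^28 ≡ 49
206^35 ≡ 60
206^40 ≡ 181
206^56 ≡ 153
206^70 ≡ 228
206^140 ≡ 280
206^280 ≡ 1
So ord_281(206) = 280.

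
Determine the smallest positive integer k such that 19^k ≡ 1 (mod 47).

46

ord(19) | φ(47) = 47 − 1 = 46 = 2 · 23.
Divisors of 46: 1, 2, 23, 46.
Test each divisor d:
19^1 ≡ 19 (mod 47)
19^2 ≡ 32 (mod 47)
19^23 ≡ 46 (mod 47)
19^46 ≡ 1 (mod 47) ✓
So ord_47(19) = 46.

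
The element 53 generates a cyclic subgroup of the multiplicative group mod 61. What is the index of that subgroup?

3

By Lagrange's theorem, ord_61(53) divides φ(61) = 61 − 1 = 60 = 2^2 · 3 · 5.
Divisors of 60: 1, 2, 3, 4, 5, 6, 10, 12, 15, 20, 30, 60.
Compute 53^d (mod 61) for the divisors d until we hit 1:
53^1 ≡ 53 (mod 61)
53^2 ≡ 3 (mod 61)
53^3 ≡ 37 (mod 61)
53^4 ≡ 9 (mod 61)
53^5 ≡ 50 (mod 61)
53^6 ≡ 27 (mod 61)
53^10 ≡ 60 (mod 61)
53^12 ≡ 58 (mod 61)
53^15 ≡ 11 (mod 61)
53^20 ≡ 1 (mod 61) ✓
So ord_61(53) = 20, hence |⟨53⟩| = 20.
Index = |(Z/61Z)^×| / |⟨53⟩| = 60 / 20 = 3.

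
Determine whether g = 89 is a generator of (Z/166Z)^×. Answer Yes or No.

Yes

φ(166) = φ(2)·φ(83) = 1·82 = 82 = 2 · 41.
Test 89^(82/q) mod 166 for each prime factor q of 82:
89^41 ≡ 165 (mod 166)  [q = 2: ≢ 1 ✓]
89^2 ≡ 119 (mod 166)  [q = 41: ≢ 1 ✓]
None equal 1, so ord_166(89) = 82: 89 is a primitive root.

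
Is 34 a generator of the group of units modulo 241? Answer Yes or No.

Yes

φ(241) = 241 − 1 = 240 = 2^4 · 3 · 5.
An element g generates (Z/241Z)^× iff g^(240/q) ≢ 1 (mod 241) for each prime q ∈ {2, 3, 5}.
34^120 ≡ 240 (mod 241)  [q = 2: ≢ 1 ✓]
34^80 ≡ 15 (mod 241)  [q = 3: ≢ 1 ✓]
34^48 ≡ 91 (mod 241)  [q = 5: ≢ 1 ✓]
Every test exponent gives a nontrivial residue, hence 34 generates the full group.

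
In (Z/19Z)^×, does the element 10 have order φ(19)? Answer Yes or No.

Yes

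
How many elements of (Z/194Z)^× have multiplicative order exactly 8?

4

φ(194) = φ(2)·φ(97) = 1·96 = 96 = 2^5 · 3.
Since (Z/194Z)^× is cyclic of order 96, the number of elements of order d is φ(d) when d | 96 and 0 otherwise.
8 = 2^3 divides 96, and φ(8) = 4.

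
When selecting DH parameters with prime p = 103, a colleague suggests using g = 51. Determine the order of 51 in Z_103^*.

102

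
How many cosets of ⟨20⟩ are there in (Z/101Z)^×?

The order of 20 must divide φ(101) = 101 − 1 = 100 = 2^2 · 5^2.
Divisors of 100: 1, 2, 4, 5, 10, 20, 25, 50, 100.
Test each divisor d:
20^1 ≡ 20 (mod 101)
20^2 ≡ 97 (mod 101)
20^4 ≡ 16 (mod 101)
20^5 ≡ 17 (mod 101)
20^10 ≡ 87 (mod 101)
20^20 ≡ 95 (mod 101)
20^25 ≡ 100 (mod 101)
20^50 ≡ 1 (mod 101) ✓
So ord_101(20) = 50, hence |⟨20⟩| = 50.
[(Z/101Z)^× : ⟨20⟩] = 100/50 = 2.

2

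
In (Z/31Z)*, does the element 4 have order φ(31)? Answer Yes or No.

No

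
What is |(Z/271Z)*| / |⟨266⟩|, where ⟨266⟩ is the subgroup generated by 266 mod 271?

The order of 266 must divide φ(271) = 271 − 1 = 270 = 2 · 3^3 · 5.
Divisors of 270: 1, 2, 3, 5, 6, 9, 10, 15, 18, 27, 30, 45, 54, 90, 135, 270.
Test each divisor d:
266^1 ≡ 266 (mod 271)
266^2 ≡ 25 (mod 271)
266^3 ≡ 146 (mod 271)
266^5 ≡ 127 (mod 271)
266^6 ≡ 178 (mod 271)
266^9 ≡ 243 (mod 271)
266^10 ≡ 140 (mod 271)
266^15 ≡ 165 (mod 271)
266^18 ≡ 242 (mod 271)
266^27 ≡ 270 (mod 271)
266^30 ≡ 125 (mod 271)
266^45 ≡ 29 (mod 271)
266^54 ≡ 1 (mod 271) ✓
Thus |⟨266⟩| = ord(266) = 54.
Index = |(Z/271Z)^×| / |⟨266⟩| = 270 / 54 = 5.

5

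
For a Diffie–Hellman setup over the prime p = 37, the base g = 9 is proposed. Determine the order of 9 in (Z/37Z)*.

ord(9) | φ(37) = 37 − 1 = 36 = 2^2 · 3^2.
Divisors of 36: 1, 2, 3, 4, 6, 9, 12, 18, 36.
Test each divisor d:
9^1 ≡ 9
9^2 ≡ 7
9^3 ≡ 26
9^4 ≡ 12
9^6 ≡ 10
9^9 ≡ 1
Hence ord(9) = 9.

9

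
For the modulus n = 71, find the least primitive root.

φ(71) = 71 − 1 = 70 = 2 · 5 · 7.
Test candidates g = 2, 3, … against the prime factors q ∈ {2, 5, 7} of φ(71): g is a generator iff g^(70/q) ≢ 1 for every such q.
g = 2: 2^35 ≡ 1 — hits 1, so not a primitive root.
g = 3: 3^35 ≡ 1 — hits 1, so not a primitive root.
g = 4: 4^35 ≡ 1 — hits 1, so not a primitive root.
g = 5: 5^35 ≡ 1 — hits 1, so not a primitive root.
g = 6: 6^35 ≡ 1 — hits 1, so not a primitive root.
g = 7: 7^35 ≡ 70; 7^14 ≡ 54; 7^10 ≡ 45 — none is 1, so 7 is a primitive root.
The smallest primitive root modulo 71 is 7.

7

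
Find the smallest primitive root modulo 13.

2

φ(13) = 13 − 1 = 12 = 2^2 · 3.
g is a primitive root iff g^(12/q) ≢ 1 (mod 13) for each prime q ∈ {2, 3}.
g = 2: 2^6 ≡ 12; 2^4 ≡ 3 — none is 1, so 2 is a primitive root.
Hence the least primitive root of 13 is 2.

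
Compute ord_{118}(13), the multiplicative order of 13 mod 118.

The order of 13 must divide φ(118) = φ(2)·φ(59) = 1·58 = 58 = 2 · 29.
Divisors of 58: 1, 2, 29, 58.
Compute 13^d (mod 118) for the divisors d until we hit 1:
13^1 ≡ 13 (mod 118)
13^2 ≡ 51 (mod 118)
13^29 ≡ 117 (mod 118)
13^58 ≡ 1 (mod 118) ✓
Hence ord(13) = 58.

58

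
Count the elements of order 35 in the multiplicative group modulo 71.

24

φ(71) = 71 − 1 = 70 = 2 · 5 · 7.
(Z/71Z)^× is cyclic (|G| = 70); a cyclic group of order m has exactly φ(d) elements of each order d | m, and none otherwise.
35 = 5 · 7 divides 70, and φ(35) = 24.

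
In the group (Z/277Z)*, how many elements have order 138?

44

φ(277) = 277 − 1 = 276 = 2^2 · 3 · 23.
Since (Z/277Z)^× is cyclic of order 276, the number of elements of order d is φ(d) when d | 276 and 0 otherwise.
138 = 2 · 3 · 23 divides 276, and φ(138) = 44.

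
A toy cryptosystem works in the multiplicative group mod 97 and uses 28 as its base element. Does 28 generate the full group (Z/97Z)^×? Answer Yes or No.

No

φ(97) = 97 − 1 = 96 = 2^5 · 3.
Test 28^(96/q) mod 97 for each prime factor q of 96:
28^48 ≡ 96 (mod 97)  [q = 2: ≢ 1 ✓]
28^32 ≡ 1 (mod 97)  [q = 3: ≡ 1 ✗]
Since 28^32 ≡ 1, the order of 28 divides 32 < 96, so 28 is not a primitive root.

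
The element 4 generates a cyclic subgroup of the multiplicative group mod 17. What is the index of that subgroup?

4

By Lagrange's theorem, ord_17(4) divides φ(17) = 17 − 1 = 16 = 2^4.
Divisors of 16: 1, 2, 4, 8, 16.
Compute 4^d (mod 17) for the divisors d until we hit 1:
4^1 ≡ 4
4^2 ≡ 16
4^4 ≡ 1
So ord_17(4) = 4, hence |⟨4⟩| = 4.
The index is φ(17) / ord(4) = 16 / 4 = 4.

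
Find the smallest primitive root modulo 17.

φ(17) = 17 − 1 = 16 = 2^4.
g is a primitive root iff g^(16/q) ≢ 1 (mod 17) for each prime q ∈ {2}.
g = 2: 2^8 ≡ 1 — hits 1, so not a primitive root.
g = 3: 3^8 ≡ 16 — none is 1, so 3 is a primitive root.
So 3 is the smallest generator of (Z/17Z)^×.

3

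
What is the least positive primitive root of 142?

7

φ(142) = φ(2)·φ(71) = 1·70 = 70 = 2 · 5 · 7.
g is a primitive root iff g^(70/q) ≢ 1 (mod 142) for each prime q ∈ {2, 5, 7}.
g = 2: gcd(2, 142) = 2 > 1, not a unit — skip.
g = 3: 3^35 ≡ 1 — hits 1, so not a primitive root.
g = 4: gcd(4, 142) = 2 > 1, not a unit — skip.
g = 5: 5^35 ≡ 1 — hits 1, so not a primitive root.
g = 6: gcd(6, 142) = 2 > 1, not a unit — skip.
g = 7: 7^35 ≡ 141; 7^14 ≡ 125; 7^10 ≡ 45 — none is 1, so 7 is a primitive root.
So 7 is the smallest generator of (Z/142Z)^×.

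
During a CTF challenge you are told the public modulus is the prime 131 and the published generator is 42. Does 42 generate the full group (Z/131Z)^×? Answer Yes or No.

No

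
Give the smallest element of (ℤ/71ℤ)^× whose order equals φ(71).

7

φ(71) = 71 − 1 = 70 = 2 · 5 · 7.
g is a primitive root iff g^(70/q) ≢ 1 (mod 71) for each prime q ∈ {2, 5, 7}.
g = 2: 2^35 ≡ 1 — hits 1, so not a primitive root.
g = 3: 3^35 ≡ 1 — hits 1, so not a primitive root.
g = 4: 4^35 ≡ 1 — hits 1, so not a primitive root.
g = 5: 5^35 ≡ 1 — hits 1, so not a primitive root.
g = 6: 6^35 ≡ 1 — hits 1, so not a primitive root.
g = 7: 7^35 ≡ 70; 7^14 ≡ 54; 7^10 ≡ 45 — none is 1, so 7 is a primitive root.
Hence the least primitive root of 71 is 7.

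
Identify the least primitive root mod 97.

5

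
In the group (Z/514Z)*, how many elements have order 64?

32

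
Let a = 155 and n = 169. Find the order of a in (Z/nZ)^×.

ord(155) | φ(169) = φ(13^2) = 13·(13−1) = 156 = 2^2 · 3 · 13.
Divisors of 156: 1, 2, 3, 4, 6, 12, 13, 26, 39, 52, 78, 156.
Test each divisor d:
155^1 ≡ 155
155^2 ≡ 27
155^3 ≡ 129
155^4 ≡ 53
155^6 ≡ 79
155^12 ≡ 157
155^13 ≡ 168
155^26 ≡ 1
Hence ord(155) = 26.

26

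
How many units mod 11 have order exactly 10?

φ(11) = 11 − 1 = 10 = 2 · 5.
(Z/11Z)^× is cyclic (|G| = 10); a cyclic group of order m has exactly φ(d) elements of each order d | m, and none otherwise.
10 = 2 · 5 divides 10, and φ(10) = 4.

4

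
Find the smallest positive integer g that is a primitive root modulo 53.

2

φ(53) = 53 − 1 = 52 = 2^2 · 13.
Test candidates g = 2, 3, … against the prime factors q ∈ {2, 13} of φ(53): g is a generator iff g^(52/q) ≢ 1 for every such q.
g = 2: 2^26 ≡ 52; 2^4 ≡ 16 — none is 1, so 2 is a primitive root.
The smallest primitive root modulo 53 is 2.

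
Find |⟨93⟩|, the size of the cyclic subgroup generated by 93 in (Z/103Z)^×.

Since 93 ∈ (Z/103Z)^×, its order divides φ(103) = 103 − 1 = 102 = 2 · 3 · 17.
Divisors of 102: 1, 2, 3, 6, 17, 34, 51, 102.
Compute 93^d (mod 103) for the divisors d until we hit 1:
93^1 ≡ 93 (mod 103)
93^2 ≡ 100 (mod 103)
93^3 ≡ 30 (mod 103)
93^6 ≡ 76 (mod 103)
93^17 ≡ 1 (mod 103) ✓
The smallest such exponent is 17, so the order of 93 is 17.

17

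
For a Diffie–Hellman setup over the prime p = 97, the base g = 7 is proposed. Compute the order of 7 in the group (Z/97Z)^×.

ord(7) | φ(97) = 97 − 1 = 96 = 2^5 · 3.
Divisors of 96: 1, 2, 3, 4, 6, 8, 12, 16, 24, 32, 48, 96.
Test each divisor d:
7^1 ≡ 7
7^2 ≡ 49
7^3 ≡ 52
7^4 ≡ 73
7^6 ≡ 85
7^8 ≡ 91
7^12 ≡ 47
7^16 ≡ 36
7^24 ≡ 75
7^32 ≡ 35
7^48 ≡ 96
7^96 ≡ 1
The smallest such exponent is 96, so the order of 7 is 96.

96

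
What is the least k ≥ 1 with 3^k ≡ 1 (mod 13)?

ord(3) | φ(13) = 13 − 1 = 12 = 2^2 · 3.
Divisors of 12: 1, 2, 3, 4, 6, 12.
Compute 3^d (mod 13) for the divisors d until we hit 1:
3^1 ≡ 3
3^2 ≡ 9
3^3 ≡ 1
The smallest such exponent is 3, so the order of 3 is 3.

3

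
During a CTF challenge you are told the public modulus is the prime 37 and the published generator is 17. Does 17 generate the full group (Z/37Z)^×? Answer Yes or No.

φ(37) = 37 − 1 = 36 = 2^2 · 3^2.
17 is a primitive root mod 37 iff 17^(φ(37)/q) ≢ 1 for every prime q | φ(37), i.e. q ∈ {2, 3}.
17^18 ≡ 36 (mod 37)  [q = 2: ≢ 1 ✓]
17^12 ≡ 26 (mod 37)  [q = 3: ≢ 1 ✓]
None equal 1, so ord_37(17) = 36: 17 is a primitive root.

Yes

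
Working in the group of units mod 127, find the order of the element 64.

7

ord(64) | φ(127) = 127 − 1 = 126 = 2 · 3^2 · 7.
Divisors of 126: 1, 2, 3, 6, 7, 9, 14, 18, 21, 42, 63, 126.
Check 64^d mod 127 for each divisor in increasing order:
64^1 ≡ 64 (mod 127)
64^2 ≡ 32 (mod 127)
64^3 ≡ 16 (mod 127)
64^6 ≡ 2 (mod 127)
64^7 ≡ 1 (mod 127) ✓
So ord_127(64) = 7.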